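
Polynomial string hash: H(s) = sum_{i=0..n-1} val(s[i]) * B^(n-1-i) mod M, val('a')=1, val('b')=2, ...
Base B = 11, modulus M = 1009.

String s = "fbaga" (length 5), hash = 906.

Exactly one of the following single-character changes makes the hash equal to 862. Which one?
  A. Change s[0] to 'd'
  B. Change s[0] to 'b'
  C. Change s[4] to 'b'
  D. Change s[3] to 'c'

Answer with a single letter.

Option A: s[0]='f'->'d', delta=(4-6)*11^4 mod 1009 = 988, hash=906+988 mod 1009 = 885
Option B: s[0]='f'->'b', delta=(2-6)*11^4 mod 1009 = 967, hash=906+967 mod 1009 = 864
Option C: s[4]='a'->'b', delta=(2-1)*11^0 mod 1009 = 1, hash=906+1 mod 1009 = 907
Option D: s[3]='g'->'c', delta=(3-7)*11^1 mod 1009 = 965, hash=906+965 mod 1009 = 862 <-- target

Answer: D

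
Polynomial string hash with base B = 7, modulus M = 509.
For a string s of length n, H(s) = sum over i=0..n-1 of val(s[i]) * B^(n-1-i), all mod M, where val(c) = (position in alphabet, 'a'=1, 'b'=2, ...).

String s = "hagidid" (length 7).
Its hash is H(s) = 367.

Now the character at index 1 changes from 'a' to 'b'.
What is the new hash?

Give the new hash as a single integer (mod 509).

Answer: 377

Derivation:
val('a') = 1, val('b') = 2
Position k = 1, exponent = n-1-k = 5
B^5 mod M = 7^5 mod 509 = 10
Delta = (2 - 1) * 10 mod 509 = 10
New hash = (367 + 10) mod 509 = 377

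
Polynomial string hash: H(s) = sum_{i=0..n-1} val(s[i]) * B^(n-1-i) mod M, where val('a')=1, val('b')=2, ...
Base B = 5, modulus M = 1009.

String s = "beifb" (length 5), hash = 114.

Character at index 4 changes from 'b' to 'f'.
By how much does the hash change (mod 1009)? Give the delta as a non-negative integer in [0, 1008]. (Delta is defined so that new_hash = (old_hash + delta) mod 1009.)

Delta formula: (val(new) - val(old)) * B^(n-1-k) mod M
  val('f') - val('b') = 6 - 2 = 4
  B^(n-1-k) = 5^0 mod 1009 = 1
  Delta = 4 * 1 mod 1009 = 4

Answer: 4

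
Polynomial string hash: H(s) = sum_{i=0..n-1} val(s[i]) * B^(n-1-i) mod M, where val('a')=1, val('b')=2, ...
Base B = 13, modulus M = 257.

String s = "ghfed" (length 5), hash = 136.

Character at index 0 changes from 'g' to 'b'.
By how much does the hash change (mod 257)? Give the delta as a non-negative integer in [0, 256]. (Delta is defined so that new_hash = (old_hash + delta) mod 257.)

Delta formula: (val(new) - val(old)) * B^(n-1-k) mod M
  val('b') - val('g') = 2 - 7 = -5
  B^(n-1-k) = 13^4 mod 257 = 34
  Delta = -5 * 34 mod 257 = 87

Answer: 87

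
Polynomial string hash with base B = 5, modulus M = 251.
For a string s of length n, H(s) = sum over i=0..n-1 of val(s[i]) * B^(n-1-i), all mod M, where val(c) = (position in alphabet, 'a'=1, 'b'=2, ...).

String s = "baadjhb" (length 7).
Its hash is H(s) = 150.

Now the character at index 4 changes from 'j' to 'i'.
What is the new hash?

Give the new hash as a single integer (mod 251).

Answer: 125

Derivation:
val('j') = 10, val('i') = 9
Position k = 4, exponent = n-1-k = 2
B^2 mod M = 5^2 mod 251 = 25
Delta = (9 - 10) * 25 mod 251 = 226
New hash = (150 + 226) mod 251 = 125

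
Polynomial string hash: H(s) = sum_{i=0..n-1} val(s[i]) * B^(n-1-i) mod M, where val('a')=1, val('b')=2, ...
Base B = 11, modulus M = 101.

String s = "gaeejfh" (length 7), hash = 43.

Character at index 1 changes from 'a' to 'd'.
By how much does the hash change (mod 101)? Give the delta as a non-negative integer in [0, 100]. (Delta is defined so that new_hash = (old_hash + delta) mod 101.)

Answer: 70

Derivation:
Delta formula: (val(new) - val(old)) * B^(n-1-k) mod M
  val('d') - val('a') = 4 - 1 = 3
  B^(n-1-k) = 11^5 mod 101 = 57
  Delta = 3 * 57 mod 101 = 70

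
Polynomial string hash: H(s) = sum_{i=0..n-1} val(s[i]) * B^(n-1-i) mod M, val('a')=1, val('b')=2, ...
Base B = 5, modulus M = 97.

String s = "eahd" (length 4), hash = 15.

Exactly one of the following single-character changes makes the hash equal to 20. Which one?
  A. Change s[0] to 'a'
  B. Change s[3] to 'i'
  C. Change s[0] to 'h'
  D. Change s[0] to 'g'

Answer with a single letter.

Option A: s[0]='e'->'a', delta=(1-5)*5^3 mod 97 = 82, hash=15+82 mod 97 = 0
Option B: s[3]='d'->'i', delta=(9-4)*5^0 mod 97 = 5, hash=15+5 mod 97 = 20 <-- target
Option C: s[0]='e'->'h', delta=(8-5)*5^3 mod 97 = 84, hash=15+84 mod 97 = 2
Option D: s[0]='e'->'g', delta=(7-5)*5^3 mod 97 = 56, hash=15+56 mod 97 = 71

Answer: B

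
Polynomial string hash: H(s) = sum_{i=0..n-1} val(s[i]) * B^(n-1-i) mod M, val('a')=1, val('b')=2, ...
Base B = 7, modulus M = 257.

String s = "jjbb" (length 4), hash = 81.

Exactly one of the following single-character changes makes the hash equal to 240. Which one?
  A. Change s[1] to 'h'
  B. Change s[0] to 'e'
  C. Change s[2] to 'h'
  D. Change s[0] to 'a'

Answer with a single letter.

Answer: A

Derivation:
Option A: s[1]='j'->'h', delta=(8-10)*7^2 mod 257 = 159, hash=81+159 mod 257 = 240 <-- target
Option B: s[0]='j'->'e', delta=(5-10)*7^3 mod 257 = 84, hash=81+84 mod 257 = 165
Option C: s[2]='b'->'h', delta=(8-2)*7^1 mod 257 = 42, hash=81+42 mod 257 = 123
Option D: s[0]='j'->'a', delta=(1-10)*7^3 mod 257 = 254, hash=81+254 mod 257 = 78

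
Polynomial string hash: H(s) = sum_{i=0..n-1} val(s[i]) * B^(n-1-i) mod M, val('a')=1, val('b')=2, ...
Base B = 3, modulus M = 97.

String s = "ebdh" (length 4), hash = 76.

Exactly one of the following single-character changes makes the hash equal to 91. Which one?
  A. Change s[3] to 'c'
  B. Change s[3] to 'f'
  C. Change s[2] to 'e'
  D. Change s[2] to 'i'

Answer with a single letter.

Option A: s[3]='h'->'c', delta=(3-8)*3^0 mod 97 = 92, hash=76+92 mod 97 = 71
Option B: s[3]='h'->'f', delta=(6-8)*3^0 mod 97 = 95, hash=76+95 mod 97 = 74
Option C: s[2]='d'->'e', delta=(5-4)*3^1 mod 97 = 3, hash=76+3 mod 97 = 79
Option D: s[2]='d'->'i', delta=(9-4)*3^1 mod 97 = 15, hash=76+15 mod 97 = 91 <-- target

Answer: D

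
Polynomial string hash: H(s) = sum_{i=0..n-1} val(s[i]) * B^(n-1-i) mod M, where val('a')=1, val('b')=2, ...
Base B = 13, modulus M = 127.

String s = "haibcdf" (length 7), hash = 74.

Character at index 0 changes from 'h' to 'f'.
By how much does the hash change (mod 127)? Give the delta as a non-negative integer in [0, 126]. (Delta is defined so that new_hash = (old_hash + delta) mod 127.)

Answer: 33

Derivation:
Delta formula: (val(new) - val(old)) * B^(n-1-k) mod M
  val('f') - val('h') = 6 - 8 = -2
  B^(n-1-k) = 13^6 mod 127 = 47
  Delta = -2 * 47 mod 127 = 33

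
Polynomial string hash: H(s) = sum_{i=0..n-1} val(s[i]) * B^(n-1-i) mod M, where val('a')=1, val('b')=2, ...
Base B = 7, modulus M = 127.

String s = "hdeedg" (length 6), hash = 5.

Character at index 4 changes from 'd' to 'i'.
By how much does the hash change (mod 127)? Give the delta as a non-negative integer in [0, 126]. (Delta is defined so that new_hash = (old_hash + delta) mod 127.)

Delta formula: (val(new) - val(old)) * B^(n-1-k) mod M
  val('i') - val('d') = 9 - 4 = 5
  B^(n-1-k) = 7^1 mod 127 = 7
  Delta = 5 * 7 mod 127 = 35

Answer: 35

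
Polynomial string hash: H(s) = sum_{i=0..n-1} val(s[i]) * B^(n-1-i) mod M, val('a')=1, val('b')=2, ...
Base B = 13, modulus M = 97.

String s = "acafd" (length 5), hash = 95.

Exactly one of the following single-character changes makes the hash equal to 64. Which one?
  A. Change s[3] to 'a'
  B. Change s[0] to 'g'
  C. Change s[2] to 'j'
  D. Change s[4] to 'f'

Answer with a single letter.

Option A: s[3]='f'->'a', delta=(1-6)*13^1 mod 97 = 32, hash=95+32 mod 97 = 30
Option B: s[0]='a'->'g', delta=(7-1)*13^4 mod 97 = 64, hash=95+64 mod 97 = 62
Option C: s[2]='a'->'j', delta=(10-1)*13^2 mod 97 = 66, hash=95+66 mod 97 = 64 <-- target
Option D: s[4]='d'->'f', delta=(6-4)*13^0 mod 97 = 2, hash=95+2 mod 97 = 0

Answer: C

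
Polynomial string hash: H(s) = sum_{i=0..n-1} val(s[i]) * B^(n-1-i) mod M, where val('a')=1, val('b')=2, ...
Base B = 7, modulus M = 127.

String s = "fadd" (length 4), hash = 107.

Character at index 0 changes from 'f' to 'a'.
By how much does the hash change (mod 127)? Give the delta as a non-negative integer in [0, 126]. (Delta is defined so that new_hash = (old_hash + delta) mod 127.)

Delta formula: (val(new) - val(old)) * B^(n-1-k) mod M
  val('a') - val('f') = 1 - 6 = -5
  B^(n-1-k) = 7^3 mod 127 = 89
  Delta = -5 * 89 mod 127 = 63

Answer: 63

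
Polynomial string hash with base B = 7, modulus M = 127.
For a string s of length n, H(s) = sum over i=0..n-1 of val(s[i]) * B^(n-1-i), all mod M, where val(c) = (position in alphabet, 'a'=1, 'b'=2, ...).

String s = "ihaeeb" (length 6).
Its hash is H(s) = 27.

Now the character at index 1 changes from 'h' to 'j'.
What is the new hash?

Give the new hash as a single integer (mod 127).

Answer: 3

Derivation:
val('h') = 8, val('j') = 10
Position k = 1, exponent = n-1-k = 4
B^4 mod M = 7^4 mod 127 = 115
Delta = (10 - 8) * 115 mod 127 = 103
New hash = (27 + 103) mod 127 = 3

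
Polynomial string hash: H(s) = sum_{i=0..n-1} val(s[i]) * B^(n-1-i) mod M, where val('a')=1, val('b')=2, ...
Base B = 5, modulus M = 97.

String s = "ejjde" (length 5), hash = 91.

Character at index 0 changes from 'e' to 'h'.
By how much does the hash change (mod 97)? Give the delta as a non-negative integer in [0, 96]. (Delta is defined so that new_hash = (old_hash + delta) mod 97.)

Answer: 32

Derivation:
Delta formula: (val(new) - val(old)) * B^(n-1-k) mod M
  val('h') - val('e') = 8 - 5 = 3
  B^(n-1-k) = 5^4 mod 97 = 43
  Delta = 3 * 43 mod 97 = 32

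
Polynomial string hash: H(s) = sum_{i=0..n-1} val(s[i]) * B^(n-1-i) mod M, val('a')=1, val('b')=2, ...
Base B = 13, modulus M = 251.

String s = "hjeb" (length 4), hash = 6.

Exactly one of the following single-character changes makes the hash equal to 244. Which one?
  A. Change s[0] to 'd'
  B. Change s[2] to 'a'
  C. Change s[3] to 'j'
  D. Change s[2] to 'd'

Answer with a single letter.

Option A: s[0]='h'->'d', delta=(4-8)*13^3 mod 251 = 248, hash=6+248 mod 251 = 3
Option B: s[2]='e'->'a', delta=(1-5)*13^1 mod 251 = 199, hash=6+199 mod 251 = 205
Option C: s[3]='b'->'j', delta=(10-2)*13^0 mod 251 = 8, hash=6+8 mod 251 = 14
Option D: s[2]='e'->'d', delta=(4-5)*13^1 mod 251 = 238, hash=6+238 mod 251 = 244 <-- target

Answer: D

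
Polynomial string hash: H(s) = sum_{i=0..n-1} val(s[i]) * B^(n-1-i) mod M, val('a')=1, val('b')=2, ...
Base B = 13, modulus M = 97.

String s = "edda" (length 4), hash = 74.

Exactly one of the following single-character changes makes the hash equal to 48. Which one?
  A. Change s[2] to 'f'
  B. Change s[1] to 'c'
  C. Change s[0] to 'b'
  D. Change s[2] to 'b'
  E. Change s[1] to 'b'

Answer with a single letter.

Answer: D

Derivation:
Option A: s[2]='d'->'f', delta=(6-4)*13^1 mod 97 = 26, hash=74+26 mod 97 = 3
Option B: s[1]='d'->'c', delta=(3-4)*13^2 mod 97 = 25, hash=74+25 mod 97 = 2
Option C: s[0]='e'->'b', delta=(2-5)*13^3 mod 97 = 5, hash=74+5 mod 97 = 79
Option D: s[2]='d'->'b', delta=(2-4)*13^1 mod 97 = 71, hash=74+71 mod 97 = 48 <-- target
Option E: s[1]='d'->'b', delta=(2-4)*13^2 mod 97 = 50, hash=74+50 mod 97 = 27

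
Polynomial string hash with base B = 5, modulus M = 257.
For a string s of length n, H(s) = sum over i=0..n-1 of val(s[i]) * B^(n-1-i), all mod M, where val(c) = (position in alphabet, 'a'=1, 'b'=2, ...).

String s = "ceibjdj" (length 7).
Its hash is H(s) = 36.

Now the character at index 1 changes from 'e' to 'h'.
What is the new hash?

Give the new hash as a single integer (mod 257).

val('e') = 5, val('h') = 8
Position k = 1, exponent = n-1-k = 5
B^5 mod M = 5^5 mod 257 = 41
Delta = (8 - 5) * 41 mod 257 = 123
New hash = (36 + 123) mod 257 = 159

Answer: 159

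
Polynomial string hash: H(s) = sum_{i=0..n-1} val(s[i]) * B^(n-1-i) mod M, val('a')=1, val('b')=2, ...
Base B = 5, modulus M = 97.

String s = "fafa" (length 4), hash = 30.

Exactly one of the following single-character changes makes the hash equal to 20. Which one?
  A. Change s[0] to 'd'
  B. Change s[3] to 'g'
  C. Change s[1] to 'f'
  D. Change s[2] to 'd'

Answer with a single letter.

Option A: s[0]='f'->'d', delta=(4-6)*5^3 mod 97 = 41, hash=30+41 mod 97 = 71
Option B: s[3]='a'->'g', delta=(7-1)*5^0 mod 97 = 6, hash=30+6 mod 97 = 36
Option C: s[1]='a'->'f', delta=(6-1)*5^2 mod 97 = 28, hash=30+28 mod 97 = 58
Option D: s[2]='f'->'d', delta=(4-6)*5^1 mod 97 = 87, hash=30+87 mod 97 = 20 <-- target

Answer: D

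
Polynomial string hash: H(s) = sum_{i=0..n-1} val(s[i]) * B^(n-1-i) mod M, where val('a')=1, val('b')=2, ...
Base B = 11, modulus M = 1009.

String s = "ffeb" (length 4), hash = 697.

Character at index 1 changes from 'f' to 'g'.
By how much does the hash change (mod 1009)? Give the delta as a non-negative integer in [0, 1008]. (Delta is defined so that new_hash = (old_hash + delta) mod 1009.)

Answer: 121

Derivation:
Delta formula: (val(new) - val(old)) * B^(n-1-k) mod M
  val('g') - val('f') = 7 - 6 = 1
  B^(n-1-k) = 11^2 mod 1009 = 121
  Delta = 1 * 121 mod 1009 = 121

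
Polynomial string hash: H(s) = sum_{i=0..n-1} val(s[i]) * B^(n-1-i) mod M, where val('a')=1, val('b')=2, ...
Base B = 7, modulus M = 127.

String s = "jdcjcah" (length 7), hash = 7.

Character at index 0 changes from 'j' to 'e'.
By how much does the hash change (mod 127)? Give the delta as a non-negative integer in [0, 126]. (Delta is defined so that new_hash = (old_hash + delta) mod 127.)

Answer: 19

Derivation:
Delta formula: (val(new) - val(old)) * B^(n-1-k) mod M
  val('e') - val('j') = 5 - 10 = -5
  B^(n-1-k) = 7^6 mod 127 = 47
  Delta = -5 * 47 mod 127 = 19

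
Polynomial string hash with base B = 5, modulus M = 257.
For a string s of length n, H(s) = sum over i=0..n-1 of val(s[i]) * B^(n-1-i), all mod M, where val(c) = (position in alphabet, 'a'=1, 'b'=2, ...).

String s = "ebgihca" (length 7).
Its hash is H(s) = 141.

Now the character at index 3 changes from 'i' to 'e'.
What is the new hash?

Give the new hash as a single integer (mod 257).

val('i') = 9, val('e') = 5
Position k = 3, exponent = n-1-k = 3
B^3 mod M = 5^3 mod 257 = 125
Delta = (5 - 9) * 125 mod 257 = 14
New hash = (141 + 14) mod 257 = 155

Answer: 155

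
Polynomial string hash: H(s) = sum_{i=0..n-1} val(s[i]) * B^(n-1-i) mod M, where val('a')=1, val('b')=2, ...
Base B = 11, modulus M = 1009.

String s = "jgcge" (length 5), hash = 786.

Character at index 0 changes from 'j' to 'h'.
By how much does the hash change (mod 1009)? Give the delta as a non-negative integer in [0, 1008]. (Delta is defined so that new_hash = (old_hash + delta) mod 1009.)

Answer: 988

Derivation:
Delta formula: (val(new) - val(old)) * B^(n-1-k) mod M
  val('h') - val('j') = 8 - 10 = -2
  B^(n-1-k) = 11^4 mod 1009 = 515
  Delta = -2 * 515 mod 1009 = 988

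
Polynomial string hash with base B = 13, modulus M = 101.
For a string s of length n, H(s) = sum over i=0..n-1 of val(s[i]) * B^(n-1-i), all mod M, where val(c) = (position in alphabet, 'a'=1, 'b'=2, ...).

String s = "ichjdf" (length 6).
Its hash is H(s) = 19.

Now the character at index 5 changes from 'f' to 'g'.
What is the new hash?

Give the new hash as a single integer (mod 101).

val('f') = 6, val('g') = 7
Position k = 5, exponent = n-1-k = 0
B^0 mod M = 13^0 mod 101 = 1
Delta = (7 - 6) * 1 mod 101 = 1
New hash = (19 + 1) mod 101 = 20

Answer: 20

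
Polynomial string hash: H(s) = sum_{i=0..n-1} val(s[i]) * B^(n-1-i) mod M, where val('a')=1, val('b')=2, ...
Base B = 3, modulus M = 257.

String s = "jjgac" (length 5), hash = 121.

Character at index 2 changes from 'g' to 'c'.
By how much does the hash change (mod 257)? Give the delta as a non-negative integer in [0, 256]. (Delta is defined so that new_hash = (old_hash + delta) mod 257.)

Answer: 221

Derivation:
Delta formula: (val(new) - val(old)) * B^(n-1-k) mod M
  val('c') - val('g') = 3 - 7 = -4
  B^(n-1-k) = 3^2 mod 257 = 9
  Delta = -4 * 9 mod 257 = 221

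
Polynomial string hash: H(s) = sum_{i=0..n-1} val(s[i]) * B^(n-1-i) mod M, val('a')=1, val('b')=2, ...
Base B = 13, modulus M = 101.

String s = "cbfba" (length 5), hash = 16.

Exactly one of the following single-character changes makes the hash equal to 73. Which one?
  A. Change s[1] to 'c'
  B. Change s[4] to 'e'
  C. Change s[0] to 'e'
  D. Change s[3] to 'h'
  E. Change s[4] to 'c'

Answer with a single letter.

Answer: C

Derivation:
Option A: s[1]='b'->'c', delta=(3-2)*13^3 mod 101 = 76, hash=16+76 mod 101 = 92
Option B: s[4]='a'->'e', delta=(5-1)*13^0 mod 101 = 4, hash=16+4 mod 101 = 20
Option C: s[0]='c'->'e', delta=(5-3)*13^4 mod 101 = 57, hash=16+57 mod 101 = 73 <-- target
Option D: s[3]='b'->'h', delta=(8-2)*13^1 mod 101 = 78, hash=16+78 mod 101 = 94
Option E: s[4]='a'->'c', delta=(3-1)*13^0 mod 101 = 2, hash=16+2 mod 101 = 18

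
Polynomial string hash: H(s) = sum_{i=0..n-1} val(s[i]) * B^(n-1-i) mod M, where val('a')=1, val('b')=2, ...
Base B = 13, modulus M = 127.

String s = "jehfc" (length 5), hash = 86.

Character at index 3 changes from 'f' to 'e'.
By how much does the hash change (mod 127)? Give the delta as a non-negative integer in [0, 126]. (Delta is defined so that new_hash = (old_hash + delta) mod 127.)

Delta formula: (val(new) - val(old)) * B^(n-1-k) mod M
  val('e') - val('f') = 5 - 6 = -1
  B^(n-1-k) = 13^1 mod 127 = 13
  Delta = -1 * 13 mod 127 = 114

Answer: 114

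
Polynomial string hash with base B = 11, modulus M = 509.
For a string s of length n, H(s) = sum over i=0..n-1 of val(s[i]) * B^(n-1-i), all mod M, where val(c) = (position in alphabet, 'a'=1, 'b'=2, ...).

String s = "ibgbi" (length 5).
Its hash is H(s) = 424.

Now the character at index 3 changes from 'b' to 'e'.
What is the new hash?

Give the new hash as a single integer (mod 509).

Answer: 457

Derivation:
val('b') = 2, val('e') = 5
Position k = 3, exponent = n-1-k = 1
B^1 mod M = 11^1 mod 509 = 11
Delta = (5 - 2) * 11 mod 509 = 33
New hash = (424 + 33) mod 509 = 457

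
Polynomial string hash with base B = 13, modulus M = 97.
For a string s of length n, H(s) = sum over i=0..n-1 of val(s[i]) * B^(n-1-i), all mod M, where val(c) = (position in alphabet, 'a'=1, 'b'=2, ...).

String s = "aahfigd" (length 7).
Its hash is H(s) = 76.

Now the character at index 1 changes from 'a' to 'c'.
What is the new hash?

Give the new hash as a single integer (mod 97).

Answer: 30

Derivation:
val('a') = 1, val('c') = 3
Position k = 1, exponent = n-1-k = 5
B^5 mod M = 13^5 mod 97 = 74
Delta = (3 - 1) * 74 mod 97 = 51
New hash = (76 + 51) mod 97 = 30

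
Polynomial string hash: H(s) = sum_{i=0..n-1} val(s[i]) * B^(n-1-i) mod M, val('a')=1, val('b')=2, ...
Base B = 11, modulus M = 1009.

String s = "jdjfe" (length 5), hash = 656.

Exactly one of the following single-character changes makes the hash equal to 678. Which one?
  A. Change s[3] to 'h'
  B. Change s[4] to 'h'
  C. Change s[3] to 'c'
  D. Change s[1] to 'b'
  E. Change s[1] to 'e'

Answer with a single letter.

Answer: A

Derivation:
Option A: s[3]='f'->'h', delta=(8-6)*11^1 mod 1009 = 22, hash=656+22 mod 1009 = 678 <-- target
Option B: s[4]='e'->'h', delta=(8-5)*11^0 mod 1009 = 3, hash=656+3 mod 1009 = 659
Option C: s[3]='f'->'c', delta=(3-6)*11^1 mod 1009 = 976, hash=656+976 mod 1009 = 623
Option D: s[1]='d'->'b', delta=(2-4)*11^3 mod 1009 = 365, hash=656+365 mod 1009 = 12
Option E: s[1]='d'->'e', delta=(5-4)*11^3 mod 1009 = 322, hash=656+322 mod 1009 = 978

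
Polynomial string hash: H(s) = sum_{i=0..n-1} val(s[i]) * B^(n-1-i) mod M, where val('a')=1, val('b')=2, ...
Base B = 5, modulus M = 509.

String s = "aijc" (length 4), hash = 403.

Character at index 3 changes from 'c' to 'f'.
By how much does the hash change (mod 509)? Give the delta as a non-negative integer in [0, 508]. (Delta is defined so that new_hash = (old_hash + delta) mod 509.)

Delta formula: (val(new) - val(old)) * B^(n-1-k) mod M
  val('f') - val('c') = 6 - 3 = 3
  B^(n-1-k) = 5^0 mod 509 = 1
  Delta = 3 * 1 mod 509 = 3

Answer: 3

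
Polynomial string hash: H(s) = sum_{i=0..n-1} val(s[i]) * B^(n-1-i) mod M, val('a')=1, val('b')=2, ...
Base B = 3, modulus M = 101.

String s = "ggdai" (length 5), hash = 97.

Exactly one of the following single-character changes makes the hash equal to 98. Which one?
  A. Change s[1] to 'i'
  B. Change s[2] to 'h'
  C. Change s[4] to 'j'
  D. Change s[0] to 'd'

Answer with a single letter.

Answer: C

Derivation:
Option A: s[1]='g'->'i', delta=(9-7)*3^3 mod 101 = 54, hash=97+54 mod 101 = 50
Option B: s[2]='d'->'h', delta=(8-4)*3^2 mod 101 = 36, hash=97+36 mod 101 = 32
Option C: s[4]='i'->'j', delta=(10-9)*3^0 mod 101 = 1, hash=97+1 mod 101 = 98 <-- target
Option D: s[0]='g'->'d', delta=(4-7)*3^4 mod 101 = 60, hash=97+60 mod 101 = 56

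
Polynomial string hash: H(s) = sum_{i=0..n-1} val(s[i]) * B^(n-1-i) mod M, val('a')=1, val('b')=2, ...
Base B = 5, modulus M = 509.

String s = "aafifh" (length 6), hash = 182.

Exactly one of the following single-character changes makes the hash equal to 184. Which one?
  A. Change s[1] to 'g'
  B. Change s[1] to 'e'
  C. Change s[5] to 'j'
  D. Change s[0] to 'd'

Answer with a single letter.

Option A: s[1]='a'->'g', delta=(7-1)*5^4 mod 509 = 187, hash=182+187 mod 509 = 369
Option B: s[1]='a'->'e', delta=(5-1)*5^4 mod 509 = 464, hash=182+464 mod 509 = 137
Option C: s[5]='h'->'j', delta=(10-8)*5^0 mod 509 = 2, hash=182+2 mod 509 = 184 <-- target
Option D: s[0]='a'->'d', delta=(4-1)*5^5 mod 509 = 213, hash=182+213 mod 509 = 395

Answer: C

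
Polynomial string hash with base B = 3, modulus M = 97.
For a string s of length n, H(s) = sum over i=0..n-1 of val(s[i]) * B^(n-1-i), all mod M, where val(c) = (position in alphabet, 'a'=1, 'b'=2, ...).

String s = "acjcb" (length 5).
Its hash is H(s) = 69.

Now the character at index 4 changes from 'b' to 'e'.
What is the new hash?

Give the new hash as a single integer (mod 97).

val('b') = 2, val('e') = 5
Position k = 4, exponent = n-1-k = 0
B^0 mod M = 3^0 mod 97 = 1
Delta = (5 - 2) * 1 mod 97 = 3
New hash = (69 + 3) mod 97 = 72

Answer: 72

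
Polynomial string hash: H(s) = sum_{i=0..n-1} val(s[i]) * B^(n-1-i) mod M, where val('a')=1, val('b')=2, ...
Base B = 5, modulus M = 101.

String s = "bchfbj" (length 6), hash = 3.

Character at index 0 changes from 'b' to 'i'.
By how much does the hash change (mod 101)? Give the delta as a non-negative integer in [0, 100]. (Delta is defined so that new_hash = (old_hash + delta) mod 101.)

Answer: 59

Derivation:
Delta formula: (val(new) - val(old)) * B^(n-1-k) mod M
  val('i') - val('b') = 9 - 2 = 7
  B^(n-1-k) = 5^5 mod 101 = 95
  Delta = 7 * 95 mod 101 = 59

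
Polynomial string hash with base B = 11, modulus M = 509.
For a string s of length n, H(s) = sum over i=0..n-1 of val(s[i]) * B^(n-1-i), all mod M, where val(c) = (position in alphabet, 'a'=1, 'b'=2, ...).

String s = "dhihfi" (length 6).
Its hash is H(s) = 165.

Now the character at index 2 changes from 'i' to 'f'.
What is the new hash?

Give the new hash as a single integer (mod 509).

val('i') = 9, val('f') = 6
Position k = 2, exponent = n-1-k = 3
B^3 mod M = 11^3 mod 509 = 313
Delta = (6 - 9) * 313 mod 509 = 79
New hash = (165 + 79) mod 509 = 244

Answer: 244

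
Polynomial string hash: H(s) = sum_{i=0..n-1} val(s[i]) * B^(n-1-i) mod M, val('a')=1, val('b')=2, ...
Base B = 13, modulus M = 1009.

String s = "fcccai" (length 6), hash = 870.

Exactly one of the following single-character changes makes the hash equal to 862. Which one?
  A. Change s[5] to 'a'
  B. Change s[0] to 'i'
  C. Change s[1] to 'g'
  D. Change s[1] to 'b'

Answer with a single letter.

Answer: A

Derivation:
Option A: s[5]='i'->'a', delta=(1-9)*13^0 mod 1009 = 1001, hash=870+1001 mod 1009 = 862 <-- target
Option B: s[0]='f'->'i', delta=(9-6)*13^5 mod 1009 = 952, hash=870+952 mod 1009 = 813
Option C: s[1]='c'->'g', delta=(7-3)*13^4 mod 1009 = 227, hash=870+227 mod 1009 = 88
Option D: s[1]='c'->'b', delta=(2-3)*13^4 mod 1009 = 700, hash=870+700 mod 1009 = 561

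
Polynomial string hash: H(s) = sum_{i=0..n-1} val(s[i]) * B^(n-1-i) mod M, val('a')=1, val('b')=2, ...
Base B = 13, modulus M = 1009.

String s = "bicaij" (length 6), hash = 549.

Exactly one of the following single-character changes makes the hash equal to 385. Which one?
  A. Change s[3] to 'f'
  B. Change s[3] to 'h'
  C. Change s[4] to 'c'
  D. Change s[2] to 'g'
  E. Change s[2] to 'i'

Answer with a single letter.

Answer: A

Derivation:
Option A: s[3]='a'->'f', delta=(6-1)*13^2 mod 1009 = 845, hash=549+845 mod 1009 = 385 <-- target
Option B: s[3]='a'->'h', delta=(8-1)*13^2 mod 1009 = 174, hash=549+174 mod 1009 = 723
Option C: s[4]='i'->'c', delta=(3-9)*13^1 mod 1009 = 931, hash=549+931 mod 1009 = 471
Option D: s[2]='c'->'g', delta=(7-3)*13^3 mod 1009 = 716, hash=549+716 mod 1009 = 256
Option E: s[2]='c'->'i', delta=(9-3)*13^3 mod 1009 = 65, hash=549+65 mod 1009 = 614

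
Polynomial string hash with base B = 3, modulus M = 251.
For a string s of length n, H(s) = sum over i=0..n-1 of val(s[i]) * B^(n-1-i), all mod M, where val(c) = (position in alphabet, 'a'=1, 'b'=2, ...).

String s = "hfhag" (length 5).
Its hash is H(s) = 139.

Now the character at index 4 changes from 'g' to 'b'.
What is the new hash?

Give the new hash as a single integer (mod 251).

Answer: 134

Derivation:
val('g') = 7, val('b') = 2
Position k = 4, exponent = n-1-k = 0
B^0 mod M = 3^0 mod 251 = 1
Delta = (2 - 7) * 1 mod 251 = 246
New hash = (139 + 246) mod 251 = 134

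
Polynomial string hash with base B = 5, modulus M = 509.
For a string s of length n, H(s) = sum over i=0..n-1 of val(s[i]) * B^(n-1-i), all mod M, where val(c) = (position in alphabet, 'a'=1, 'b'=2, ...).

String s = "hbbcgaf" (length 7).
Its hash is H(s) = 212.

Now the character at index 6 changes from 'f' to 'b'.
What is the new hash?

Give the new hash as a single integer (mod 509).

val('f') = 6, val('b') = 2
Position k = 6, exponent = n-1-k = 0
B^0 mod M = 5^0 mod 509 = 1
Delta = (2 - 6) * 1 mod 509 = 505
New hash = (212 + 505) mod 509 = 208

Answer: 208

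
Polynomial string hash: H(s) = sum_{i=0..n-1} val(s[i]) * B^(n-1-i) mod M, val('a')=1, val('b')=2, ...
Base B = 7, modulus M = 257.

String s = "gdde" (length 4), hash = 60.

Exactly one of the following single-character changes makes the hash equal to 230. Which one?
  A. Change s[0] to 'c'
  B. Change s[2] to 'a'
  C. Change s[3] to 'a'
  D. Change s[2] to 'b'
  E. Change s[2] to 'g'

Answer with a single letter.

Answer: A

Derivation:
Option A: s[0]='g'->'c', delta=(3-7)*7^3 mod 257 = 170, hash=60+170 mod 257 = 230 <-- target
Option B: s[2]='d'->'a', delta=(1-4)*7^1 mod 257 = 236, hash=60+236 mod 257 = 39
Option C: s[3]='e'->'a', delta=(1-5)*7^0 mod 257 = 253, hash=60+253 mod 257 = 56
Option D: s[2]='d'->'b', delta=(2-4)*7^1 mod 257 = 243, hash=60+243 mod 257 = 46
Option E: s[2]='d'->'g', delta=(7-4)*7^1 mod 257 = 21, hash=60+21 mod 257 = 81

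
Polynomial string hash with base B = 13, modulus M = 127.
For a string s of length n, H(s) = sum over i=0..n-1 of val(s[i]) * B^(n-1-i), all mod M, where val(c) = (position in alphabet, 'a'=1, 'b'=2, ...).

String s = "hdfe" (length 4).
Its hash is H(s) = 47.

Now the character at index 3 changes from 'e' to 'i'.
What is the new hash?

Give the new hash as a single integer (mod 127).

Answer: 51

Derivation:
val('e') = 5, val('i') = 9
Position k = 3, exponent = n-1-k = 0
B^0 mod M = 13^0 mod 127 = 1
Delta = (9 - 5) * 1 mod 127 = 4
New hash = (47 + 4) mod 127 = 51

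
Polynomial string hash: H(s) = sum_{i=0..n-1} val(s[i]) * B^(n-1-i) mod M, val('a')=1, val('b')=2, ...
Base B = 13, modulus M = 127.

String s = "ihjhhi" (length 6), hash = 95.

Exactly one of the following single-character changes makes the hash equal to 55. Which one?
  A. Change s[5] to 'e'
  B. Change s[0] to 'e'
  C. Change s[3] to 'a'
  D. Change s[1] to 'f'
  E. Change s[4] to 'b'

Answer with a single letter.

Option A: s[5]='i'->'e', delta=(5-9)*13^0 mod 127 = 123, hash=95+123 mod 127 = 91
Option B: s[0]='i'->'e', delta=(5-9)*13^5 mod 127 = 93, hash=95+93 mod 127 = 61
Option C: s[3]='h'->'a', delta=(1-8)*13^2 mod 127 = 87, hash=95+87 mod 127 = 55 <-- target
Option D: s[1]='h'->'f', delta=(6-8)*13^4 mod 127 = 28, hash=95+28 mod 127 = 123
Option E: s[4]='h'->'b', delta=(2-8)*13^1 mod 127 = 49, hash=95+49 mod 127 = 17

Answer: C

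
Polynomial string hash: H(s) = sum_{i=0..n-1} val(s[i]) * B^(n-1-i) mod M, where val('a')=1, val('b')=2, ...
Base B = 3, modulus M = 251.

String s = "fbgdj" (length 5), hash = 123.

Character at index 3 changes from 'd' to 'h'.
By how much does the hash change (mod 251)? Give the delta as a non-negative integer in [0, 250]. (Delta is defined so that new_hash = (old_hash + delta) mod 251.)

Answer: 12

Derivation:
Delta formula: (val(new) - val(old)) * B^(n-1-k) mod M
  val('h') - val('d') = 8 - 4 = 4
  B^(n-1-k) = 3^1 mod 251 = 3
  Delta = 4 * 3 mod 251 = 12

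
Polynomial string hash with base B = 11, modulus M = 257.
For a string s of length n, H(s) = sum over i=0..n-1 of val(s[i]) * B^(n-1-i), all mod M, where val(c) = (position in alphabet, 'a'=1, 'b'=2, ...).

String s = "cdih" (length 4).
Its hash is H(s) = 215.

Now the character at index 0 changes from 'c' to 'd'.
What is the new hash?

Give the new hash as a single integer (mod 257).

Answer: 4

Derivation:
val('c') = 3, val('d') = 4
Position k = 0, exponent = n-1-k = 3
B^3 mod M = 11^3 mod 257 = 46
Delta = (4 - 3) * 46 mod 257 = 46
New hash = (215 + 46) mod 257 = 4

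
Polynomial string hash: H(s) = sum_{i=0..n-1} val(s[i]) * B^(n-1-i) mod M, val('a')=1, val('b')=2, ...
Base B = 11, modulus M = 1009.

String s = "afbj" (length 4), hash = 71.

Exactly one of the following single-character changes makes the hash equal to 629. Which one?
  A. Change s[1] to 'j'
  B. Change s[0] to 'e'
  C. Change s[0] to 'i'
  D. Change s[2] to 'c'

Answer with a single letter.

Option A: s[1]='f'->'j', delta=(10-6)*11^2 mod 1009 = 484, hash=71+484 mod 1009 = 555
Option B: s[0]='a'->'e', delta=(5-1)*11^3 mod 1009 = 279, hash=71+279 mod 1009 = 350
Option C: s[0]='a'->'i', delta=(9-1)*11^3 mod 1009 = 558, hash=71+558 mod 1009 = 629 <-- target
Option D: s[2]='b'->'c', delta=(3-2)*11^1 mod 1009 = 11, hash=71+11 mod 1009 = 82

Answer: C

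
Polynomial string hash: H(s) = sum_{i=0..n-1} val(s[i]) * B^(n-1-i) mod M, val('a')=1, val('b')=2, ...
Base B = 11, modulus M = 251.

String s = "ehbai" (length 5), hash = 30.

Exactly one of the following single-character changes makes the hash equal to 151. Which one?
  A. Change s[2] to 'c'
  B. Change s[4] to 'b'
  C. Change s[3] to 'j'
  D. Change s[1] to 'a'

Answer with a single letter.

Option A: s[2]='b'->'c', delta=(3-2)*11^2 mod 251 = 121, hash=30+121 mod 251 = 151 <-- target
Option B: s[4]='i'->'b', delta=(2-9)*11^0 mod 251 = 244, hash=30+244 mod 251 = 23
Option C: s[3]='a'->'j', delta=(10-1)*11^1 mod 251 = 99, hash=30+99 mod 251 = 129
Option D: s[1]='h'->'a', delta=(1-8)*11^3 mod 251 = 221, hash=30+221 mod 251 = 0

Answer: A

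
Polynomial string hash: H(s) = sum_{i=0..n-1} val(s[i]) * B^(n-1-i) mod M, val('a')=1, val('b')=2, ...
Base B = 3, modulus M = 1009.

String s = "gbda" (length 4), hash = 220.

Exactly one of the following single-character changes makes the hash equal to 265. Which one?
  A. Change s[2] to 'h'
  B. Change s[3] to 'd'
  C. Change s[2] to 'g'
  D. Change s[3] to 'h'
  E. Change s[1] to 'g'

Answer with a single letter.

Answer: E

Derivation:
Option A: s[2]='d'->'h', delta=(8-4)*3^1 mod 1009 = 12, hash=220+12 mod 1009 = 232
Option B: s[3]='a'->'d', delta=(4-1)*3^0 mod 1009 = 3, hash=220+3 mod 1009 = 223
Option C: s[2]='d'->'g', delta=(7-4)*3^1 mod 1009 = 9, hash=220+9 mod 1009 = 229
Option D: s[3]='a'->'h', delta=(8-1)*3^0 mod 1009 = 7, hash=220+7 mod 1009 = 227
Option E: s[1]='b'->'g', delta=(7-2)*3^2 mod 1009 = 45, hash=220+45 mod 1009 = 265 <-- target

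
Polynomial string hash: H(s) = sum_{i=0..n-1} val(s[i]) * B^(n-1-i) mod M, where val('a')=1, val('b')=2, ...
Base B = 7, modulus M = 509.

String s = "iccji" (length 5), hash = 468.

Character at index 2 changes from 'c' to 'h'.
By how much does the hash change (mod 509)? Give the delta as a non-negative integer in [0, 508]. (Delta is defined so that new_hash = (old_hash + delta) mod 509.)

Answer: 245

Derivation:
Delta formula: (val(new) - val(old)) * B^(n-1-k) mod M
  val('h') - val('c') = 8 - 3 = 5
  B^(n-1-k) = 7^2 mod 509 = 49
  Delta = 5 * 49 mod 509 = 245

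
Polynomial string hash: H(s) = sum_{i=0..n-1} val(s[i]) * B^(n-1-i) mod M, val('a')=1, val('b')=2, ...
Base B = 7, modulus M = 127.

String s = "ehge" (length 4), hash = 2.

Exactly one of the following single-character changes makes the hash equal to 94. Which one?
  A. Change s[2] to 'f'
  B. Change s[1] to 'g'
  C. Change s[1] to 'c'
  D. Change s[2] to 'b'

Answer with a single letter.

Option A: s[2]='g'->'f', delta=(6-7)*7^1 mod 127 = 120, hash=2+120 mod 127 = 122
Option B: s[1]='h'->'g', delta=(7-8)*7^2 mod 127 = 78, hash=2+78 mod 127 = 80
Option C: s[1]='h'->'c', delta=(3-8)*7^2 mod 127 = 9, hash=2+9 mod 127 = 11
Option D: s[2]='g'->'b', delta=(2-7)*7^1 mod 127 = 92, hash=2+92 mod 127 = 94 <-- target

Answer: D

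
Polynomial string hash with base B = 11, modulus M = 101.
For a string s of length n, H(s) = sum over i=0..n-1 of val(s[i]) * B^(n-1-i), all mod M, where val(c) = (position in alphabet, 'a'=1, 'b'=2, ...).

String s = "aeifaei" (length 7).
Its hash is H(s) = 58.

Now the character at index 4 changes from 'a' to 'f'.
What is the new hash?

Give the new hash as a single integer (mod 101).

Answer: 57

Derivation:
val('a') = 1, val('f') = 6
Position k = 4, exponent = n-1-k = 2
B^2 mod M = 11^2 mod 101 = 20
Delta = (6 - 1) * 20 mod 101 = 100
New hash = (58 + 100) mod 101 = 57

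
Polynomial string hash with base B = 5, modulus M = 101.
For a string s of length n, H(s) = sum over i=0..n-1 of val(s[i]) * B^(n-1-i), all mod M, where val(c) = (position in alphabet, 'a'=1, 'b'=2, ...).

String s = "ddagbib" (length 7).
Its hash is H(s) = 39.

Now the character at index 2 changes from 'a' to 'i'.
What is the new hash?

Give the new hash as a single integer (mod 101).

val('a') = 1, val('i') = 9
Position k = 2, exponent = n-1-k = 4
B^4 mod M = 5^4 mod 101 = 19
Delta = (9 - 1) * 19 mod 101 = 51
New hash = (39 + 51) mod 101 = 90

Answer: 90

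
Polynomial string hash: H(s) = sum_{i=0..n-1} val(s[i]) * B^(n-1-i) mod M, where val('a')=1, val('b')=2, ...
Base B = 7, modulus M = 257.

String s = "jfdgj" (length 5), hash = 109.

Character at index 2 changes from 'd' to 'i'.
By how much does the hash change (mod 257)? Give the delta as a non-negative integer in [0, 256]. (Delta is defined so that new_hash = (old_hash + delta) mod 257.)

Answer: 245

Derivation:
Delta formula: (val(new) - val(old)) * B^(n-1-k) mod M
  val('i') - val('d') = 9 - 4 = 5
  B^(n-1-k) = 7^2 mod 257 = 49
  Delta = 5 * 49 mod 257 = 245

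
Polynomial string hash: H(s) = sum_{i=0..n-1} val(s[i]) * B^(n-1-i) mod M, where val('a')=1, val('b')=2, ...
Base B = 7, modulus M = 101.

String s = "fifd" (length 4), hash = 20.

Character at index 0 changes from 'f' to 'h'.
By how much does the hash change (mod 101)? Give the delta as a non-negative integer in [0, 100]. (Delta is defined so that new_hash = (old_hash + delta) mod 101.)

Answer: 80

Derivation:
Delta formula: (val(new) - val(old)) * B^(n-1-k) mod M
  val('h') - val('f') = 8 - 6 = 2
  B^(n-1-k) = 7^3 mod 101 = 40
  Delta = 2 * 40 mod 101 = 80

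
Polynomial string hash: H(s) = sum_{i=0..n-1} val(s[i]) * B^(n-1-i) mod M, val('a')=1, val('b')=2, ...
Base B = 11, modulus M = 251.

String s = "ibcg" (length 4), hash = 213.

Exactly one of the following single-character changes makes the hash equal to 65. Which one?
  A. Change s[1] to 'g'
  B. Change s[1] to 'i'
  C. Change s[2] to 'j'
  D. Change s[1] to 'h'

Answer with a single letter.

Option A: s[1]='b'->'g', delta=(7-2)*11^2 mod 251 = 103, hash=213+103 mod 251 = 65 <-- target
Option B: s[1]='b'->'i', delta=(9-2)*11^2 mod 251 = 94, hash=213+94 mod 251 = 56
Option C: s[2]='c'->'j', delta=(10-3)*11^1 mod 251 = 77, hash=213+77 mod 251 = 39
Option D: s[1]='b'->'h', delta=(8-2)*11^2 mod 251 = 224, hash=213+224 mod 251 = 186

Answer: A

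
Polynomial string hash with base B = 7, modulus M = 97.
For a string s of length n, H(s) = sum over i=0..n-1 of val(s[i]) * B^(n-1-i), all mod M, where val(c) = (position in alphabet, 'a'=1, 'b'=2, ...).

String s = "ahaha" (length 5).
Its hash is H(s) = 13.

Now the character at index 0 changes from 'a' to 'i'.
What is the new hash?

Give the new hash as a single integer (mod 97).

val('a') = 1, val('i') = 9
Position k = 0, exponent = n-1-k = 4
B^4 mod M = 7^4 mod 97 = 73
Delta = (9 - 1) * 73 mod 97 = 2
New hash = (13 + 2) mod 97 = 15

Answer: 15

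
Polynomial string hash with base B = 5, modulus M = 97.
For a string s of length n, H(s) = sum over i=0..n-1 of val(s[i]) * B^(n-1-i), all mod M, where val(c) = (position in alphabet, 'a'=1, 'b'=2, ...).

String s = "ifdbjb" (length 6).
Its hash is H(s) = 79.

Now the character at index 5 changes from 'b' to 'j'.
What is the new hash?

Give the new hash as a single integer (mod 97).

val('b') = 2, val('j') = 10
Position k = 5, exponent = n-1-k = 0
B^0 mod M = 5^0 mod 97 = 1
Delta = (10 - 2) * 1 mod 97 = 8
New hash = (79 + 8) mod 97 = 87

Answer: 87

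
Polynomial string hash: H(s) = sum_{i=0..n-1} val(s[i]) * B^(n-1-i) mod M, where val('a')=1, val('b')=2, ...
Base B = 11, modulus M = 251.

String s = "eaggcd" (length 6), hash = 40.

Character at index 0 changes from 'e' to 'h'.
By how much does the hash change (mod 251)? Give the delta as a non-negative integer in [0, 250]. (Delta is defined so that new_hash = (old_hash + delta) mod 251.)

Answer: 229

Derivation:
Delta formula: (val(new) - val(old)) * B^(n-1-k) mod M
  val('h') - val('e') = 8 - 5 = 3
  B^(n-1-k) = 11^5 mod 251 = 160
  Delta = 3 * 160 mod 251 = 229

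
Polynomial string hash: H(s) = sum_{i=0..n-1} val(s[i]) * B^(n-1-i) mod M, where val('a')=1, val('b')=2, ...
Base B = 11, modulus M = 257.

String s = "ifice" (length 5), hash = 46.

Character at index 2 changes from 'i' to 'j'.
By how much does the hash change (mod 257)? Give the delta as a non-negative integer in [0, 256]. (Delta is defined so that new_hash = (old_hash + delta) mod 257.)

Delta formula: (val(new) - val(old)) * B^(n-1-k) mod M
  val('j') - val('i') = 10 - 9 = 1
  B^(n-1-k) = 11^2 mod 257 = 121
  Delta = 1 * 121 mod 257 = 121

Answer: 121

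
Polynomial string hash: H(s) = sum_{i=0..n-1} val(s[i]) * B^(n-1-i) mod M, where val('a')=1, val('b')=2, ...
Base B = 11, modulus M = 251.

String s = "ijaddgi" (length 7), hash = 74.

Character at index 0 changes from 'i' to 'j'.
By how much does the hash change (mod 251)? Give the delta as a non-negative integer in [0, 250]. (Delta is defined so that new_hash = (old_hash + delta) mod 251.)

Delta formula: (val(new) - val(old)) * B^(n-1-k) mod M
  val('j') - val('i') = 10 - 9 = 1
  B^(n-1-k) = 11^6 mod 251 = 3
  Delta = 1 * 3 mod 251 = 3

Answer: 3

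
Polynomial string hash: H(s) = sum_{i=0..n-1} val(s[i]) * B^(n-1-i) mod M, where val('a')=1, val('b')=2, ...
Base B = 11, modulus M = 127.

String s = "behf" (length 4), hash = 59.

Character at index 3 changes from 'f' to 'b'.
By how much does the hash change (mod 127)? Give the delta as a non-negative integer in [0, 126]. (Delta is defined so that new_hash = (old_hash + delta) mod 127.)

Answer: 123

Derivation:
Delta formula: (val(new) - val(old)) * B^(n-1-k) mod M
  val('b') - val('f') = 2 - 6 = -4
  B^(n-1-k) = 11^0 mod 127 = 1
  Delta = -4 * 1 mod 127 = 123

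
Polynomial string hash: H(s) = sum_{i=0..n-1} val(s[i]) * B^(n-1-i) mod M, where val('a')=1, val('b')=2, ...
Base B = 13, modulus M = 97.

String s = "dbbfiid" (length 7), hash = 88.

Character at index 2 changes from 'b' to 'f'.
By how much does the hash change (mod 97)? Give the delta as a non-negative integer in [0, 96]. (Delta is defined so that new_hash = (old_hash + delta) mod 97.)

Delta formula: (val(new) - val(old)) * B^(n-1-k) mod M
  val('f') - val('b') = 6 - 2 = 4
  B^(n-1-k) = 13^4 mod 97 = 43
  Delta = 4 * 43 mod 97 = 75

Answer: 75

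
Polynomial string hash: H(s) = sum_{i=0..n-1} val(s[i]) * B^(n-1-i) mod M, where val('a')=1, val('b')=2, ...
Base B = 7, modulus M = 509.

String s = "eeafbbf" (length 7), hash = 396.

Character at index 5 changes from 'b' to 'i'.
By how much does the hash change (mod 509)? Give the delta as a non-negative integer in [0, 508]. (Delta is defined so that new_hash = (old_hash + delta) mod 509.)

Delta formula: (val(new) - val(old)) * B^(n-1-k) mod M
  val('i') - val('b') = 9 - 2 = 7
  B^(n-1-k) = 7^1 mod 509 = 7
  Delta = 7 * 7 mod 509 = 49

Answer: 49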